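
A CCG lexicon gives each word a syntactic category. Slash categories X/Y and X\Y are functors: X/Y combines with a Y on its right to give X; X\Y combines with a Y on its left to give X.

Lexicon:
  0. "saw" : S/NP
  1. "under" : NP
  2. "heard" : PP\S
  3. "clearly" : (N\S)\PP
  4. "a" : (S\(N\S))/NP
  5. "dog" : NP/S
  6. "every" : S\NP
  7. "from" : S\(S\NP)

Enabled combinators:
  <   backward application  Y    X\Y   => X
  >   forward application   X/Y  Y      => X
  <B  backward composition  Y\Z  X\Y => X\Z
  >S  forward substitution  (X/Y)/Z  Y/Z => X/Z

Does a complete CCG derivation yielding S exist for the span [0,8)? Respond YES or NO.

YES

[0,8] S   <
  [0,4] N\S   <
    [0,3] PP   <
      [0,2] S   >
        [0,1] "saw" : S/NP
        [1,2] "under" : NP
      [2,3] "heard" : PP\S
    [3,4] "clearly" : (N\S)\PP
  [4,8] S\(N\S)   >
    [4,5] "a" : (S\(N\S))/NP
    [5,8] NP   >
      [5,6] "dog" : NP/S
      [6,8] S   <
        [6,7] "every" : S\NP
        [7,8] "from" : S\(S\NP)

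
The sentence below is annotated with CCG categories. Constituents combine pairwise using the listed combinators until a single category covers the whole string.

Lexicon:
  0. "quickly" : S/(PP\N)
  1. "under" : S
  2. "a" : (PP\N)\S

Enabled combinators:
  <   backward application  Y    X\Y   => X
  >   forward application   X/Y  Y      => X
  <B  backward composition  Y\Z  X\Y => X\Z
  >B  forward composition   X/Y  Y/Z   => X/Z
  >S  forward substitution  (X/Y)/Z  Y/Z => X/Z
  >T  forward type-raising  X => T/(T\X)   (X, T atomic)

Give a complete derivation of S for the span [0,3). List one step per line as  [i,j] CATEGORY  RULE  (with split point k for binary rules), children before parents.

[0,3] S   >
  [0,1] "quickly" : S/(PP\N)
  [1,3] PP\N   <
    [1,2] "under" : S
    [2,3] "a" : (PP\N)\S

[0,1] S/(PP\N)  lex  "quickly"
[1,2] S  lex  "under"
[2,3] (PP\N)\S  lex  "a"
[1,3] PP\N  <  k=2
[0,3] S  >  k=1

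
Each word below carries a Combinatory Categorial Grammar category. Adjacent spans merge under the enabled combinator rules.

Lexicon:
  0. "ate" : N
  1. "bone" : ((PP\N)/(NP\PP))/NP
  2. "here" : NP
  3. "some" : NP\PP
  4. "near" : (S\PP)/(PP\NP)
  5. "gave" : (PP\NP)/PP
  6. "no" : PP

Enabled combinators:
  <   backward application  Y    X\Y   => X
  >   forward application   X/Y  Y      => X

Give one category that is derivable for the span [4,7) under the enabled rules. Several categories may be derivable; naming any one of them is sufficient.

[0,7] S   <
  [0,4] PP   <
    [0,1] "ate" : N
    [1,4] PP\N   >
      [1,3] (PP\N)/(NP\PP)   >
        [1,2] "bone" : ((PP\N)/(NP\PP))/NP
        [2,3] "here" : NP
      [3,4] "some" : NP\PP
  [4,7] S\PP   >
    [4,5] "near" : (S\PP)/(PP\NP)
    [5,7] PP\NP   >
      [5,6] "gave" : (PP\NP)/PP
      [6,7] "no" : PP

S\PP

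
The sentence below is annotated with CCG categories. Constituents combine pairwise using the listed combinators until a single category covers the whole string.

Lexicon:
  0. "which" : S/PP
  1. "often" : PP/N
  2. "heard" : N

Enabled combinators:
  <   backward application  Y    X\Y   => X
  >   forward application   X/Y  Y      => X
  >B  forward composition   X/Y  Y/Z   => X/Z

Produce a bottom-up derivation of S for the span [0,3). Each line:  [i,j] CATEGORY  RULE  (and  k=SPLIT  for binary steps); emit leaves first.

[0,1] S/PP  lex  "which"
[1,2] PP/N  lex  "often"
[2,3] N  lex  "heard"
[1,3] PP  >  k=2
[0,3] S  >  k=1

[0,3] S   >
  [0,1] "which" : S/PP
  [1,3] PP   >
    [1,2] "often" : PP/N
    [2,3] "heard" : N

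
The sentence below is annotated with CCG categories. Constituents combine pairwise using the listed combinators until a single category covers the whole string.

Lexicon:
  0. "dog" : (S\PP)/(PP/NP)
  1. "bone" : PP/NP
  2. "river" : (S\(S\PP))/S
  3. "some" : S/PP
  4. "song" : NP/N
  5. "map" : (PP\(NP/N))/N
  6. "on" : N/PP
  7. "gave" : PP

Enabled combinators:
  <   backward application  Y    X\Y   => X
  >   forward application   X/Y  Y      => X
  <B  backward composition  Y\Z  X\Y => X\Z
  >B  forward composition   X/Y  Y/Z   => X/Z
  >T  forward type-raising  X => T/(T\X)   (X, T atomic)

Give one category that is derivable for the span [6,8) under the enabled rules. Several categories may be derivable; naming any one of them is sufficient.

[0,8] S   <
  [0,2] S\PP   >
    [0,1] "dog" : (S\PP)/(PP/NP)
    [1,2] "bone" : PP/NP
  [2,8] S\(S\PP)   >
    [2,3] "river" : (S\(S\PP))/S
    [3,8] S   >
      [3,4] "some" : S/PP
      [4,8] PP   <
        [4,5] "song" : NP/N
        [5,8] PP\(NP/N)   >
          [5,6] "map" : (PP\(NP/N))/N
          [6,8] N   >
            [6,7] "on" : N/PP
            [7,8] "gave" : PP

N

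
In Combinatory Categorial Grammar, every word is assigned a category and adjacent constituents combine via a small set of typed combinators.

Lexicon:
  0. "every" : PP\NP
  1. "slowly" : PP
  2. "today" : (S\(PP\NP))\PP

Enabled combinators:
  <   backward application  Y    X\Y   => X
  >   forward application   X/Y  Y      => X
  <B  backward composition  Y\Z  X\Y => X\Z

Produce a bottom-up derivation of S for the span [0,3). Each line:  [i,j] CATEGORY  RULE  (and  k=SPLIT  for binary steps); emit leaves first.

[0,3] S   <
  [0,1] "every" : PP\NP
  [1,3] S\(PP\NP)   <
    [1,2] "slowly" : PP
    [2,3] "today" : (S\(PP\NP))\PP

[0,1] PP\NP  lex  "every"
[1,2] PP  lex  "slowly"
[2,3] (S\(PP\NP))\PP  lex  "today"
[1,3] S\(PP\NP)  <  k=2
[0,3] S  <  k=1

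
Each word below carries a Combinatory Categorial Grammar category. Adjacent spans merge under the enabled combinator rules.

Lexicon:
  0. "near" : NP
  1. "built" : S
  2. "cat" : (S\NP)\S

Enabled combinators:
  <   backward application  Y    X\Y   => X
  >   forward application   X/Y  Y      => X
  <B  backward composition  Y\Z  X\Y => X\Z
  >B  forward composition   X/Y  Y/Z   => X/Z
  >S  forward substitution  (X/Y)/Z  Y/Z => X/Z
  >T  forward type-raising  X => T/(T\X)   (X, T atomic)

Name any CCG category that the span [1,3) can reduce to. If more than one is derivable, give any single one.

[0,3] S   <
  [0,1] "near" : NP
  [1,3] S\NP   <
    [1,2] "built" : S
    [2,3] "cat" : (S\NP)\S

S\NP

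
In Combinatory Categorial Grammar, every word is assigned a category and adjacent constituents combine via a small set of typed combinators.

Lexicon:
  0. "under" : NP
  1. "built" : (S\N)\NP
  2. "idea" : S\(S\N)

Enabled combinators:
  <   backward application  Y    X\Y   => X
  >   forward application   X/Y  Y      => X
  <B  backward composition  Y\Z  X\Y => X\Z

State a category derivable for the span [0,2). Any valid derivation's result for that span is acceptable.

[0,3] S   <
  [0,2] S\N   <
    [0,1] "under" : NP
    [1,2] "built" : (S\N)\NP
  [2,3] "idea" : S\(S\N)

S\N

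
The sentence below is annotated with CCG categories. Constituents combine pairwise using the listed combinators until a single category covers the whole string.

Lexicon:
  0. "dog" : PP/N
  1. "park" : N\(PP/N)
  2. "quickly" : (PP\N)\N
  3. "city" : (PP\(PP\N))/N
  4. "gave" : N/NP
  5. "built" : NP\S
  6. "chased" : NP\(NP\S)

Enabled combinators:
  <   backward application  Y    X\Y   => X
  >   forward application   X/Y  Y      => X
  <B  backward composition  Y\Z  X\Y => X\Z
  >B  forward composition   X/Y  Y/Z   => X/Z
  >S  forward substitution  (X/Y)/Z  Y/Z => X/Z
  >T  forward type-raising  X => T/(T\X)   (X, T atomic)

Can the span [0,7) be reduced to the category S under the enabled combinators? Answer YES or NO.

PP/N N\(PP/N) (PP\N)\N (PP\(PP\N))/N N/NP NP\S NP\(NP\S)
CKY chart[0,7] = {N/(N\PP), NP/(NP\PP), PP, PP/(PP\PP), S/(S\PP)}; S ∉ chart

NO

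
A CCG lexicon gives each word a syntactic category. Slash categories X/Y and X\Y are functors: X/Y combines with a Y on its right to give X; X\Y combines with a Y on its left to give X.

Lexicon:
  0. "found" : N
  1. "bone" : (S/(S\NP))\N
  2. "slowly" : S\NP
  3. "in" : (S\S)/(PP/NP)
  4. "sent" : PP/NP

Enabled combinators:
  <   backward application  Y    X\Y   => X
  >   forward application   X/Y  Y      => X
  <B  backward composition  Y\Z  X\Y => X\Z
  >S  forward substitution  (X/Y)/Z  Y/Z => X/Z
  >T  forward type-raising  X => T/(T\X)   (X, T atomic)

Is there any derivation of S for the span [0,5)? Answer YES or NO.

[0,5] S   >
  [0,2] S/(S\NP)   <
    [0,1] "found" : N
    [1,2] "bone" : (S/(S\NP))\N
  [2,5] S\NP   <B
    [2,3] "slowly" : S\NP
    [3,5] S\S   >
      [3,4] "in" : (S\S)/(PP/NP)
      [4,5] "sent" : PP/NP

YES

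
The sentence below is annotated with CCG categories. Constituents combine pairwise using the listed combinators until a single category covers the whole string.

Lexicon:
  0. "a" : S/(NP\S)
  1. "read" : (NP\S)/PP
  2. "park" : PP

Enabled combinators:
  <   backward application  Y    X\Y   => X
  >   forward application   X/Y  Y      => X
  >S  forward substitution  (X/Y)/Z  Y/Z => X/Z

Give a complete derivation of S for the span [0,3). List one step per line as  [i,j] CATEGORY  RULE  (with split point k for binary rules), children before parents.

[0,1] S/(NP\S)  lex  "a"
[1,2] (NP\S)/PP  lex  "read"
[2,3] PP  lex  "park"
[1,3] NP\S  >  k=2
[0,3] S  >  k=1

[0,3] S   >
  [0,1] "a" : S/(NP\S)
  [1,3] NP\S   >
    [1,2] "read" : (NP\S)/PP
    [2,3] "park" : PP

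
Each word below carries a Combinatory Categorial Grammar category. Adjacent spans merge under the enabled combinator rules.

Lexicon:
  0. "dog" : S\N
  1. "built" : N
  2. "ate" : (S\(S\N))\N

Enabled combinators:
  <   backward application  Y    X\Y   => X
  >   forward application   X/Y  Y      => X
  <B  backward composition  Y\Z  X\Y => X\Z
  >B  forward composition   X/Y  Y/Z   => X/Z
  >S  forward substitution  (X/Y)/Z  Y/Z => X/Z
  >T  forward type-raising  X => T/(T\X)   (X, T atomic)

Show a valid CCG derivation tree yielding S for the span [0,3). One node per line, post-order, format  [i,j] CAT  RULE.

[0,3] S   <
  [0,1] "dog" : S\N
  [1,3] S\(S\N)   <
    [1,2] "built" : N
    [2,3] "ate" : (S\(S\N))\N

[0,1] S\N  lex  "dog"
[1,2] N  lex  "built"
[2,3] (S\(S\N))\N  lex  "ate"
[1,3] S\(S\N)  <  k=2
[0,3] S  <  k=1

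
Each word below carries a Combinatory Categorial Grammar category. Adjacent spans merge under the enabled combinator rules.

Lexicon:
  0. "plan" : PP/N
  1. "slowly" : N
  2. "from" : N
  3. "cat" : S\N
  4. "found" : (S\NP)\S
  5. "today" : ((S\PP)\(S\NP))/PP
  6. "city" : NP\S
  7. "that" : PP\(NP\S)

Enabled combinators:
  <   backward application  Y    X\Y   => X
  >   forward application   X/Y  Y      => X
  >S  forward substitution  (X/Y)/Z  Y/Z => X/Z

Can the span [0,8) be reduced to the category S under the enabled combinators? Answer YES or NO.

YES

[0,8] S   <
  [0,2] PP   >
    [0,1] "plan" : PP/N
    [1,2] "slowly" : N
  [2,8] S\PP   <
    [2,5] S\NP   <
      [2,4] S   <
        [2,3] "from" : N
        [3,4] "cat" : S\N
      [4,5] "found" : (S\NP)\S
    [5,8] (S\PP)\(S\NP)   >
      [5,6] "today" : ((S\PP)\(S\NP))/PP
      [6,8] PP   <
        [6,7] "city" : NP\S
        [7,8] "that" : PP\(NP\S)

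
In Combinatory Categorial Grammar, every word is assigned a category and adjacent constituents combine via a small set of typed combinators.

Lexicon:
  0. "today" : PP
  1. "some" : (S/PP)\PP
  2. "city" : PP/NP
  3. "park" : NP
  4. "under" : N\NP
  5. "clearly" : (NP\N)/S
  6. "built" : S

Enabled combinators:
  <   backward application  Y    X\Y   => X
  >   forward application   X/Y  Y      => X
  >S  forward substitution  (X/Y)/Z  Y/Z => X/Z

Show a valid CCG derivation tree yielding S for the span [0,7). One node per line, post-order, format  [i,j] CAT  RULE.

[0,7] S   >
  [0,2] S/PP   <
    [0,1] "today" : PP
    [1,2] "some" : (S/PP)\PP
  [2,7] PP   >
    [2,3] "city" : PP/NP
    [3,7] NP   <
      [3,5] N   <
        [3,4] "park" : NP
        [4,5] "under" : N\NP
      [5,7] NP\N   >
        [5,6] "clearly" : (NP\N)/S
        [6,7] "built" : S

[0,1] PP  lex  "today"
[1,2] (S/PP)\PP  lex  "some"
[0,2] S/PP  <  k=1
[2,3] PP/NP  lex  "city"
[3,4] NP  lex  "park"
[4,5] N\NP  lex  "under"
[3,5] N  <  k=4
[5,6] (NP\N)/S  lex  "clearly"
[6,7] S  lex  "built"
[5,7] NP\N  >  k=6
[3,7] NP  <  k=5
[2,7] PP  >  k=3
[0,7] S  >  k=2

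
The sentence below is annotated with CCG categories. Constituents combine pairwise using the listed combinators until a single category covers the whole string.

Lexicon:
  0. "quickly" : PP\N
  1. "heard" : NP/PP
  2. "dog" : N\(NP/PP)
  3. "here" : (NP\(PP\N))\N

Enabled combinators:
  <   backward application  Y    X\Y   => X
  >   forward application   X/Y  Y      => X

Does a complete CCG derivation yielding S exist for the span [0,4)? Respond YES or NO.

PP\N NP/PP N\(NP/PP) (NP\(PP\N))\N
CKY chart[0,4] = {NP}; S ∉ chart

NO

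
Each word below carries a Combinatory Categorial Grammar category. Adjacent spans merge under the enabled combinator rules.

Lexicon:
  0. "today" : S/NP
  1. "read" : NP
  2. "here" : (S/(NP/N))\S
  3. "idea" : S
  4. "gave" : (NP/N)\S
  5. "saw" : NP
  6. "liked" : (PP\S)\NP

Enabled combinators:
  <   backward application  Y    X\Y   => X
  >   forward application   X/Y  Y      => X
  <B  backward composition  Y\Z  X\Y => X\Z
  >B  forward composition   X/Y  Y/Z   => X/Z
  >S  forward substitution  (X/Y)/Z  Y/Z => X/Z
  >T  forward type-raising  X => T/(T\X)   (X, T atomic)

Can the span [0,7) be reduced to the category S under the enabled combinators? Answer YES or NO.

NO

S/NP NP (S/(NP/N))\S S (NP/N)\S NP (PP\S)\NP
CKY chart[0,7] = {N/(N\PP), NP/(NP\PP), PP, PP/(PP\PP), S/(S\PP)}; S ∉ chart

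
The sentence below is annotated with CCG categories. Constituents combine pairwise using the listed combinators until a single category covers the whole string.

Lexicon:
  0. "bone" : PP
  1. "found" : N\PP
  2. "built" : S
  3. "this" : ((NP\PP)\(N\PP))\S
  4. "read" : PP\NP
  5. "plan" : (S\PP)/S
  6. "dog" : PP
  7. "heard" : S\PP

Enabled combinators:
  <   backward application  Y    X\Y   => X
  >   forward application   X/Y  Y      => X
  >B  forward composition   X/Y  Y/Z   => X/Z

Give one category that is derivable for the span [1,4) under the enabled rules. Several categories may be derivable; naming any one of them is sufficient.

[0,8] S   <
  [0,5] PP   <
    [0,4] NP   <
      [0,1] "bone" : PP
      [1,4] NP\PP   <
        [1,2] "found" : N\PP
        [2,4] (NP\PP)\(N\PP)   <
          [2,3] "built" : S
          [3,4] "this" : ((NP\PP)\(N\PP))\S
    [4,5] "read" : PP\NP
  [5,8] S\PP   >
    [5,6] "plan" : (S\PP)/S
    [6,8] S   <
      [6,7] "dog" : PP
      [7,8] "heard" : S\PP

NP\PP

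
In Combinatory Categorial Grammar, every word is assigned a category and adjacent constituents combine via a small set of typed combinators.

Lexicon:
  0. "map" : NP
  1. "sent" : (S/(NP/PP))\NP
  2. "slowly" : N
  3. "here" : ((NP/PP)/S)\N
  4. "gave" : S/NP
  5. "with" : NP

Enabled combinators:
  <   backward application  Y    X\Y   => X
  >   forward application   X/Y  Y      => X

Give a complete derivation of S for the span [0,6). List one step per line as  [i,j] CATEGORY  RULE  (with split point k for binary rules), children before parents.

[0,1] NP  lex  "map"
[1,2] (S/(NP/PP))\NP  lex  "sent"
[0,2] S/(NP/PP)  <  k=1
[2,3] N  lex  "slowly"
[3,4] ((NP/PP)/S)\N  lex  "here"
[2,4] (NP/PP)/S  <  k=3
[4,5] S/NP  lex  "gave"
[5,6] NP  lex  "with"
[4,6] S  >  k=5
[2,6] NP/PP  >  k=4
[0,6] S  >  k=2

[0,6] S   >
  [0,2] S/(NP/PP)   <
    [0,1] "map" : NP
    [1,2] "sent" : (S/(NP/PP))\NP
  [2,6] NP/PP   >
    [2,4] (NP/PP)/S   <
      [2,3] "slowly" : N
      [3,4] "here" : ((NP/PP)/S)\N
    [4,6] S   >
      [4,5] "gave" : S/NP
      [5,6] "with" : NP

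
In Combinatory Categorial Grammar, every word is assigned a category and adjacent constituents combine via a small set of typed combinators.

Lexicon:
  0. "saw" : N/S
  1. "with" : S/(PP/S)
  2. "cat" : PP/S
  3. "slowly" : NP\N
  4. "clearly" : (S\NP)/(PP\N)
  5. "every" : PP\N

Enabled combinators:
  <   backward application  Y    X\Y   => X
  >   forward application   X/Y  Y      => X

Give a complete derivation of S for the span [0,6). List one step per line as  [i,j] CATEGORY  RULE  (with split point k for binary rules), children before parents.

[0,6] S   <
  [0,4] NP   <
    [0,3] N   >
      [0,1] "saw" : N/S
      [1,3] S   >
        [1,2] "with" : S/(PP/S)
        [2,3] "cat" : PP/S
    [3,4] "slowly" : NP\N
  [4,6] S\NP   >
    [4,5] "clearly" : (S\NP)/(PP\N)
    [5,6] "every" : PP\N

[0,1] N/S  lex  "saw"
[1,2] S/(PP/S)  lex  "with"
[2,3] PP/S  lex  "cat"
[1,3] S  >  k=2
[0,3] N  >  k=1
[3,4] NP\N  lex  "slowly"
[0,4] NP  <  k=3
[4,5] (S\NP)/(PP\N)  lex  "clearly"
[5,6] PP\N  lex  "every"
[4,6] S\NP  >  k=5
[0,6] S  <  k=4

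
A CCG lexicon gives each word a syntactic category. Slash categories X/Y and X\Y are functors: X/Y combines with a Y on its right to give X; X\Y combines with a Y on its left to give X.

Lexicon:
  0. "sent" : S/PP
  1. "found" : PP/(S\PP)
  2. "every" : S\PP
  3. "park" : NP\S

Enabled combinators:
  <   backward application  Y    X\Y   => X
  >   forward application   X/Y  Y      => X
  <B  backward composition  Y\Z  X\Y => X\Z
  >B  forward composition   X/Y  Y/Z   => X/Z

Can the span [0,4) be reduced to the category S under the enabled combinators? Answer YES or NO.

S/PP PP/(S\PP) S\PP NP\S
CKY chart[0,4] = {NP}; S ∉ chart

NO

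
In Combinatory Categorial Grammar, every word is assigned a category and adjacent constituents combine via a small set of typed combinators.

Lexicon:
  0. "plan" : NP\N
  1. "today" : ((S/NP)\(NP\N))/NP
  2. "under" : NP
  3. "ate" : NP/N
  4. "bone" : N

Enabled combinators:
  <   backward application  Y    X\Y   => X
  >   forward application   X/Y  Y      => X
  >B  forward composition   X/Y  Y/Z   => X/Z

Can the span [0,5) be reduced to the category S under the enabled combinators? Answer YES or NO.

[0,5] S   >
  [0,4] S/N   >B
    [0,3] S/NP   <
      [0,1] "plan" : NP\N
      [1,3] (S/NP)\(NP\N)   >
        [1,2] "today" : ((S/NP)\(NP\N))/NP
        [2,3] "under" : NP
    [3,4] "ate" : NP/N
  [4,5] "bone" : N

YES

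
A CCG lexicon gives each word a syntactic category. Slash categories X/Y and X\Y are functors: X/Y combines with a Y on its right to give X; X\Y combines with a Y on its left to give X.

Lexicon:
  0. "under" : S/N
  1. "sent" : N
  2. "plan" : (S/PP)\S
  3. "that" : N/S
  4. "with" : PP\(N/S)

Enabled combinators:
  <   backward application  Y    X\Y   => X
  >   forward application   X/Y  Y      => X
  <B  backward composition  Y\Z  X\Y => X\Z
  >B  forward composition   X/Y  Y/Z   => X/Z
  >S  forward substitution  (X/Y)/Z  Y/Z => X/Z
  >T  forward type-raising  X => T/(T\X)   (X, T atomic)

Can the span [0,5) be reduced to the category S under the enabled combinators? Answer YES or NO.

YES

[0,5] S   >
  [0,3] S/PP   <
    [0,2] S   >
      [0,1] "under" : S/N
      [1,2] "sent" : N
    [2,3] "plan" : (S/PP)\S
  [3,5] PP   <
    [3,4] "that" : N/S
    [4,5] "with" : PP\(N/S)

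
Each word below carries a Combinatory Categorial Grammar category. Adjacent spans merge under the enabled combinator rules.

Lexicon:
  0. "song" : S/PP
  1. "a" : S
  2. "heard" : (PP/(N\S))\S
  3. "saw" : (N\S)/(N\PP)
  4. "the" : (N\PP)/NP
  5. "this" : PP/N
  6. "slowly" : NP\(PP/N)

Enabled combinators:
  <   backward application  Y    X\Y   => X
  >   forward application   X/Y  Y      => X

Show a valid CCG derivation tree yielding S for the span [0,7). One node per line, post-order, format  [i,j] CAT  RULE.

[0,7] S   >
  [0,1] "song" : S/PP
  [1,7] PP   >
    [1,3] PP/(N\S)   <
      [1,2] "a" : S
      [2,3] "heard" : (PP/(N\S))\S
    [3,7] N\S   >
      [3,4] "saw" : (N\S)/(N\PP)
      [4,7] N\PP   >
        [4,5] "the" : (N\PP)/NP
        [5,7] NP   <
          [5,6] "this" : PP/N
          [6,7] "slowly" : NP\(PP/N)

[0,1] S/PP  lex  "song"
[1,2] S  lex  "a"
[2,3] (PP/(N\S))\S  lex  "heard"
[1,3] PP/(N\S)  <  k=2
[3,4] (N\S)/(N\PP)  lex  "saw"
[4,5] (N\PP)/NP  lex  "the"
[5,6] PP/N  lex  "this"
[6,7] NP\(PP/N)  lex  "slowly"
[5,7] NP  <  k=6
[4,7] N\PP  >  k=5
[3,7] N\S  >  k=4
[1,7] PP  >  k=3
[0,7] S  >  k=1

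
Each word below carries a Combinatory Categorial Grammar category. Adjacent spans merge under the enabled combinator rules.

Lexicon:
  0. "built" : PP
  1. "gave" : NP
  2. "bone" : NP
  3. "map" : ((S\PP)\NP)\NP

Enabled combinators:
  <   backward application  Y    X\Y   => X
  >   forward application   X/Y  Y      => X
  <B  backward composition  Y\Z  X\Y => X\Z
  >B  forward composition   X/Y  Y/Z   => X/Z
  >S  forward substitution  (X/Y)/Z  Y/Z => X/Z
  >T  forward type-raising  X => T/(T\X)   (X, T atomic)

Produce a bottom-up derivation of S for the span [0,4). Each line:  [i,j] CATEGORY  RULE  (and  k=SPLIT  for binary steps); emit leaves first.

[0,4] S   >
  [0,1] S/(S\PP)   >T
    [0,1] "built" : PP
  [1,4] S\PP   <
    [1,2] "gave" : NP
    [2,4] (S\PP)\NP   <
      [2,3] "bone" : NP
      [3,4] "map" : ((S\PP)\NP)\NP

[0,1] PP  lex  "built"
[0,1] S/(S\PP)  >T
[1,2] NP  lex  "gave"
[2,3] NP  lex  "bone"
[3,4] ((S\PP)\NP)\NP  lex  "map"
[2,4] (S\PP)\NP  <  k=3
[1,4] S\PP  <  k=2
[0,4] S  >  k=1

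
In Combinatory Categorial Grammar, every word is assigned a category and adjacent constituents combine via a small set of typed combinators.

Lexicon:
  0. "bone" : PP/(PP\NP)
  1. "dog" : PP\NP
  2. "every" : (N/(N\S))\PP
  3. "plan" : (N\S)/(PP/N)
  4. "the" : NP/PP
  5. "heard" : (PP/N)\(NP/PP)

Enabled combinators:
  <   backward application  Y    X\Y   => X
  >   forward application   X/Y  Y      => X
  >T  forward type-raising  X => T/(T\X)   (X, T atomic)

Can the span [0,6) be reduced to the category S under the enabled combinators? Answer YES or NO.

PP/(PP\NP) PP\NP (N/(N\S))\PP (N\S)/(PP/N) NP/PP (PP/N)\(NP/PP)
CKY chart[0,6] = {N, N/(N\N), NP/(NP\N), PP/(PP\N), S/(S\N)}; S ∉ chart

NO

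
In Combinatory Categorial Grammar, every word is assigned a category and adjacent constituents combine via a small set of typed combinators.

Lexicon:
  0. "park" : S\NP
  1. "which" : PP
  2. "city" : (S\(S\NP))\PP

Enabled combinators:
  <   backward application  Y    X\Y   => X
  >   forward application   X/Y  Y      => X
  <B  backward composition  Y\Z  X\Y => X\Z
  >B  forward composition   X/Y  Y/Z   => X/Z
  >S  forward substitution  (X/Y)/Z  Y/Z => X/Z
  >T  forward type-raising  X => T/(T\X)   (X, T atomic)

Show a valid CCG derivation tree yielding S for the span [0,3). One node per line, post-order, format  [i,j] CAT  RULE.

[0,1] S\NP  lex  "park"
[1,2] PP  lex  "which"
[2,3] (S\(S\NP))\PP  lex  "city"
[1,3] S\(S\NP)  <  k=2
[0,3] S  <  k=1

[0,3] S   <
  [0,1] "park" : S\NP
  [1,3] S\(S\NP)   <
    [1,2] "which" : PP
    [2,3] "city" : (S\(S\NP))\PP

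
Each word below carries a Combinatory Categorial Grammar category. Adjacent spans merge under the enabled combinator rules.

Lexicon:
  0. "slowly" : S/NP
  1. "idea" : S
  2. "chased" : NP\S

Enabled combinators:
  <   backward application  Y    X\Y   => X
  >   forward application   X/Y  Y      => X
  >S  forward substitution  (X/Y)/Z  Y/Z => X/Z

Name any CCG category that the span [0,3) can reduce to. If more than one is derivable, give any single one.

[0,3] S   >
  [0,1] "slowly" : S/NP
  [1,3] NP   <
    [1,2] "idea" : S
    [2,3] "chased" : NP\S

S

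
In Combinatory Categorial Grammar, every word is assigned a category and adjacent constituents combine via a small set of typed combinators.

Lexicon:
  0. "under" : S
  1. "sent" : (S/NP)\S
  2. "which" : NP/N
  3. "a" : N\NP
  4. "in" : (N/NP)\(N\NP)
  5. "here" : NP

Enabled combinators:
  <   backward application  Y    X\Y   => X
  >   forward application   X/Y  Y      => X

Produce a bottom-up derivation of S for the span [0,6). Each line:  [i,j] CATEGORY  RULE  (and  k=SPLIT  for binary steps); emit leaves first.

[0,6] S   >
  [0,2] S/NP   <
    [0,1] "under" : S
    [1,2] "sent" : (S/NP)\S
  [2,6] NP   >
    [2,3] "which" : NP/N
    [3,6] N   >
      [3,5] N/NP   <
        [3,4] "a" : N\NP
        [4,5] "in" : (N/NP)\(N\NP)
      [5,6] "here" : NP

[0,1] S  lex  "under"
[1,2] (S/NP)\S  lex  "sent"
[0,2] S/NP  <  k=1
[2,3] NP/N  lex  "which"
[3,4] N\NP  lex  "a"
[4,5] (N/NP)\(N\NP)  lex  "in"
[3,5] N/NP  <  k=4
[5,6] NP  lex  "here"
[3,6] N  >  k=5
[2,6] NP  >  k=3
[0,6] S  >  k=2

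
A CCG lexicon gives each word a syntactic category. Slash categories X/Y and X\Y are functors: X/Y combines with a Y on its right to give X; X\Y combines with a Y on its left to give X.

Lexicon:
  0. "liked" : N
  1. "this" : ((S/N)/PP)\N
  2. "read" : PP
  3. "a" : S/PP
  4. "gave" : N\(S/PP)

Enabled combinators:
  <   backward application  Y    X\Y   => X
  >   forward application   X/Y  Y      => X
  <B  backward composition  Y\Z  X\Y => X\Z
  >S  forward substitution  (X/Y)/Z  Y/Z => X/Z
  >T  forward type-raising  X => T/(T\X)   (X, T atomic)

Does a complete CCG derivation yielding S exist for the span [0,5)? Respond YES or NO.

YES

[0,5] S   >
  [0,3] S/N   >
    [0,2] (S/N)/PP   <
      [0,1] "liked" : N
      [1,2] "this" : ((S/N)/PP)\N
    [2,3] "read" : PP
  [3,5] N   <
    [3,4] "a" : S/PP
    [4,5] "gave" : N\(S/PP)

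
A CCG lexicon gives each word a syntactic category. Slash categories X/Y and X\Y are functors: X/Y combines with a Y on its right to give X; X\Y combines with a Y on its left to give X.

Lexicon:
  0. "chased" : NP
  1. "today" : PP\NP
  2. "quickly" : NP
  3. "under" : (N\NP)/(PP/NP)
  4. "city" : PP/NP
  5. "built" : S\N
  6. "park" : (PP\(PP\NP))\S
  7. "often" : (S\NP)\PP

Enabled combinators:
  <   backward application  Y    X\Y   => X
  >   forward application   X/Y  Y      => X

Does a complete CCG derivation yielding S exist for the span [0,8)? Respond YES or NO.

[0,8] S   <
  [0,1] "chased" : NP
  [1,8] S\NP   <
    [1,7] PP   <
      [1,2] "today" : PP\NP
      [2,7] PP\(PP\NP)   <
        [2,6] S   <
          [2,5] N   <
            [2,3] "quickly" : NP
            [3,5] N\NP   >
              [3,4] "under" : (N\NP)/(PP/NP)
              [4,5] "city" : PP/NP
          [5,6] "built" : S\N
        [6,7] "park" : (PP\(PP\NP))\S
    [7,8] "often" : (S\NP)\PP

YES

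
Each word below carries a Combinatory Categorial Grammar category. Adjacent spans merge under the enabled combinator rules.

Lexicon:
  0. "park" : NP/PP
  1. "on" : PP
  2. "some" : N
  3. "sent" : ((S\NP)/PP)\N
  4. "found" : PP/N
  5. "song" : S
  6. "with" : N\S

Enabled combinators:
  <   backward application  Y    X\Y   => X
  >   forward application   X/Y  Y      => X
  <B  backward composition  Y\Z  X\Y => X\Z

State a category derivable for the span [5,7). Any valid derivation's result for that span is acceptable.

N

[0,7] S   <
  [0,2] NP   >
    [0,1] "park" : NP/PP
    [1,2] "on" : PP
  [2,7] S\NP   >
    [2,4] (S\NP)/PP   <
      [2,3] "some" : N
      [3,4] "sent" : ((S\NP)/PP)\N
    [4,7] PP   >
      [4,5] "found" : PP/N
      [5,7] N   <
        [5,6] "song" : S
        [6,7] "with" : N\S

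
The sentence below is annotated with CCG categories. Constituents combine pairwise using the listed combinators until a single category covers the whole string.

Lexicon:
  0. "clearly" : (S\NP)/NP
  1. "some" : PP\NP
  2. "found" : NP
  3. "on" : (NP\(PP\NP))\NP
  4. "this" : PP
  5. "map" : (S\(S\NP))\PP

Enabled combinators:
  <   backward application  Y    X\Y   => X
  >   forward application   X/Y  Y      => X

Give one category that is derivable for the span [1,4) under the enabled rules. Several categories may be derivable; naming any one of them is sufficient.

NP

[0,6] S   <
  [0,4] S\NP   >
    [0,1] "clearly" : (S\NP)/NP
    [1,4] NP   <
      [1,2] "some" : PP\NP
      [2,4] NP\(PP\NP)   <
        [2,3] "found" : NP
        [3,4] "on" : (NP\(PP\NP))\NP
  [4,6] S\(S\NP)   <
    [4,5] "this" : PP
    [5,6] "map" : (S\(S\NP))\PP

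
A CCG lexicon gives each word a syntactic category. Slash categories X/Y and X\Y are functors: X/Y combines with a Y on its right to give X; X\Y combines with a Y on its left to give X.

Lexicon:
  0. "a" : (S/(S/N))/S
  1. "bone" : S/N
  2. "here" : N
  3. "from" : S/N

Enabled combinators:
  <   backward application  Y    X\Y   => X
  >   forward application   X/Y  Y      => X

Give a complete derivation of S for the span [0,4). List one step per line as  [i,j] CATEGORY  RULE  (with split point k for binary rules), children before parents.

[0,4] S   >
  [0,3] S/(S/N)   >
    [0,1] "a" : (S/(S/N))/S
    [1,3] S   >
      [1,2] "bone" : S/N
      [2,3] "here" : N
  [3,4] "from" : S/N

[0,1] (S/(S/N))/S  lex  "a"
[1,2] S/N  lex  "bone"
[2,3] N  lex  "here"
[1,3] S  >  k=2
[0,3] S/(S/N)  >  k=1
[3,4] S/N  lex  "from"
[0,4] S  >  k=3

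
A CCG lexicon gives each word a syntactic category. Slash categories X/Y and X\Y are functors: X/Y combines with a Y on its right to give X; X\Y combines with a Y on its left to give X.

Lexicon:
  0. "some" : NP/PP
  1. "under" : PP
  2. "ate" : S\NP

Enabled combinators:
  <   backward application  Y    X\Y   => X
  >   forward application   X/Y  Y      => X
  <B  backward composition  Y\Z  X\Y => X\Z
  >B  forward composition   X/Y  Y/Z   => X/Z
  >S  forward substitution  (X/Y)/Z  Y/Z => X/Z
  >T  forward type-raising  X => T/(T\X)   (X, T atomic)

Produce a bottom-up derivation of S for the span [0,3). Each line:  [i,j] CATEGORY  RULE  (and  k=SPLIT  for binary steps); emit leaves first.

[0,1] NP/PP  lex  "some"
[1,2] PP  lex  "under"
[0,2] NP  >  k=1
[2,3] S\NP  lex  "ate"
[0,3] S  <  k=2

[0,3] S   <
  [0,2] NP   >
    [0,1] "some" : NP/PP
    [1,2] "under" : PP
  [2,3] "ate" : S\NP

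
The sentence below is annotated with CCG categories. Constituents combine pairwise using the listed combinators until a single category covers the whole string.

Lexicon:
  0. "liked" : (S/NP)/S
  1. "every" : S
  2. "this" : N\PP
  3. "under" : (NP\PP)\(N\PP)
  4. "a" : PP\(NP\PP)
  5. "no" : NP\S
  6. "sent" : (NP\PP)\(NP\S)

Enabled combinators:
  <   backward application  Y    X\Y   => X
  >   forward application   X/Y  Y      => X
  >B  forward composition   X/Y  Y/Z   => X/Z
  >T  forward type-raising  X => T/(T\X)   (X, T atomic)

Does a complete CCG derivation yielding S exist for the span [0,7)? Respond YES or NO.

[0,7] S   >
  [0,2] S/NP   >
    [0,1] "liked" : (S/NP)/S
    [1,2] "every" : S
  [2,7] NP   <
    [2,5] PP   <
      [2,4] NP\PP   <
        [2,3] "this" : N\PP
        [3,4] "under" : (NP\PP)\(N\PP)
      [4,5] "a" : PP\(NP\PP)
    [5,7] NP\PP   <
      [5,6] "no" : NP\S
      [6,7] "sent" : (NP\PP)\(NP\S)

YES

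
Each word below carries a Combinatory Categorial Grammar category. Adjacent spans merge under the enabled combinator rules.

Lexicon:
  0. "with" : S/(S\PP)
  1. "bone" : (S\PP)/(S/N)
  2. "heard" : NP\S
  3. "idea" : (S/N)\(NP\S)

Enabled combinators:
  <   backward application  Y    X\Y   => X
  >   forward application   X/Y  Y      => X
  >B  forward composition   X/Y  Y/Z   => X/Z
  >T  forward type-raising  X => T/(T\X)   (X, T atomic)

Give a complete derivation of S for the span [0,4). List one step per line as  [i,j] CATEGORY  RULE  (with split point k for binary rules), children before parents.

[0,4] S   >
  [0,1] "with" : S/(S\PP)
  [1,4] S\PP   >
    [1,2] "bone" : (S\PP)/(S/N)
    [2,4] S/N   <
      [2,3] "heard" : NP\S
      [3,4] "idea" : (S/N)\(NP\S)

[0,1] S/(S\PP)  lex  "with"
[1,2] (S\PP)/(S/N)  lex  "bone"
[2,3] NP\S  lex  "heard"
[3,4] (S/N)\(NP\S)  lex  "idea"
[2,4] S/N  <  k=3
[1,4] S\PP  >  k=2
[0,4] S  >  k=1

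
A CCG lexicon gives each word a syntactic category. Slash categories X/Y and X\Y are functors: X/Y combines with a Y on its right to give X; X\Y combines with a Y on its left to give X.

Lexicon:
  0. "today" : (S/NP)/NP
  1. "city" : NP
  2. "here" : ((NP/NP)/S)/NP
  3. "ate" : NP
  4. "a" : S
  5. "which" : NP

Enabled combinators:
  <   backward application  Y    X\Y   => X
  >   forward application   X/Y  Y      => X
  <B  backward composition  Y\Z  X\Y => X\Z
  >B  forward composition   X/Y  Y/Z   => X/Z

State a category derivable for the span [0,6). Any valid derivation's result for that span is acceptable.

[0,6] S   >
  [0,5] S/NP   >B
    [0,2] S/NP   >
      [0,1] "today" : (S/NP)/NP
      [1,2] "city" : NP
    [2,5] NP/NP   >
      [2,4] (NP/NP)/S   >
        [2,3] "here" : ((NP/NP)/S)/NP
        [3,4] "ate" : NP
      [4,5] "a" : S
  [5,6] "which" : NP

S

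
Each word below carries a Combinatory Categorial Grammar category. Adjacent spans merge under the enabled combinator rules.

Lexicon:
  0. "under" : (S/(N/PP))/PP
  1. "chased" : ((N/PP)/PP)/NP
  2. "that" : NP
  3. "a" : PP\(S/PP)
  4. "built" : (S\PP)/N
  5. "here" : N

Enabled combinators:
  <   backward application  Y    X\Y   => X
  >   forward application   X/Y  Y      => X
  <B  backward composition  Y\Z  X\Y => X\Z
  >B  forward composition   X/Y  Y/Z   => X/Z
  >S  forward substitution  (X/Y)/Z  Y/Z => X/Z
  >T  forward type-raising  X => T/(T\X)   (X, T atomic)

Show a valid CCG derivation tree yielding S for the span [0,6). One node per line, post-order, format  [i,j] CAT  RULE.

[0,1] (S/(N/PP))/PP  lex  "under"
[1,2] ((N/PP)/PP)/NP  lex  "chased"
[2,3] NP  lex  "that"
[1,3] (N/PP)/PP  >  k=2
[0,3] S/PP  >S  k=1
[3,4] PP\(S/PP)  lex  "a"
[0,4] PP  <  k=3
[4,5] (S\PP)/N  lex  "built"
[5,6] N  lex  "here"
[4,6] S\PP  >  k=5
[0,6] S  <  k=4

[0,6] S   <
  [0,4] PP   <
    [0,3] S/PP   >S
      [0,1] "under" : (S/(N/PP))/PP
      [1,3] (N/PP)/PP   >
        [1,2] "chased" : ((N/PP)/PP)/NP
        [2,3] "that" : NP
    [3,4] "a" : PP\(S/PP)
  [4,6] S\PP   >
    [4,5] "built" : (S\PP)/N
    [5,6] "here" : N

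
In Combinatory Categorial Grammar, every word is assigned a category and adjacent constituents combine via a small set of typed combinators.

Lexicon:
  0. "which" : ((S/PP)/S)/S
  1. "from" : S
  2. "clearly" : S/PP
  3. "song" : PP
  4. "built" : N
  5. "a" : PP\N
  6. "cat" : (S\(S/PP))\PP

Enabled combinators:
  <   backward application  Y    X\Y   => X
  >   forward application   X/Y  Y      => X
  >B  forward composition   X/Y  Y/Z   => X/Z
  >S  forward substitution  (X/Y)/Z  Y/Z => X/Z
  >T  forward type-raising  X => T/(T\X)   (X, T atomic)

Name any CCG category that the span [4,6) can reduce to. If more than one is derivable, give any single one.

[0,7] S   <
  [0,4] S/PP   >
    [0,2] (S/PP)/S   >
      [0,1] "which" : ((S/PP)/S)/S
      [1,2] "from" : S
    [2,4] S   >
      [2,3] "clearly" : S/PP
      [3,4] "song" : PP
  [4,7] S\(S/PP)   <
    [4,6] PP   <
      [4,5] "built" : N
      [5,6] "a" : PP\N
    [6,7] "cat" : (S\(S/PP))\PP

PP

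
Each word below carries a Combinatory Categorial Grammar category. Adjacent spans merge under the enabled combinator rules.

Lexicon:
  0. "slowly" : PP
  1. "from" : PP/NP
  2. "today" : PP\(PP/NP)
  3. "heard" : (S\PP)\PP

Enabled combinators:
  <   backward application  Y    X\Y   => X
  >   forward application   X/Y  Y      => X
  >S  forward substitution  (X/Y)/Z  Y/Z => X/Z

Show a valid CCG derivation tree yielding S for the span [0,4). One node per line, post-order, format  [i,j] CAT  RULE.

[0,1] PP  lex  "slowly"
[1,2] PP/NP  lex  "from"
[2,3] PP\(PP/NP)  lex  "today"
[1,3] PP  <  k=2
[3,4] (S\PP)\PP  lex  "heard"
[1,4] S\PP  <  k=3
[0,4] S  <  k=1

[0,4] S   <
  [0,1] "slowly" : PP
  [1,4] S\PP   <
    [1,3] PP   <
      [1,2] "from" : PP/NP
      [2,3] "today" : PP\(PP/NP)
    [3,4] "heard" : (S\PP)\PP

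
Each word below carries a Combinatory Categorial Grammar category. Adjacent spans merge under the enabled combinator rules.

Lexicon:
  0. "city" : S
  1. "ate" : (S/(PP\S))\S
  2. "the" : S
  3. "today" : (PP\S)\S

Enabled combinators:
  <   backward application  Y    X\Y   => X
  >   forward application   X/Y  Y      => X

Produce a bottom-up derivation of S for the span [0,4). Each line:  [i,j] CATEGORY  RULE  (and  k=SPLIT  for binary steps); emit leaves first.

[0,1] S  lex  "city"
[1,2] (S/(PP\S))\S  lex  "ate"
[0,2] S/(PP\S)  <  k=1
[2,3] S  lex  "the"
[3,4] (PP\S)\S  lex  "today"
[2,4] PP\S  <  k=3
[0,4] S  >  k=2

[0,4] S   >
  [0,2] S/(PP\S)   <
    [0,1] "city" : S
    [1,2] "ate" : (S/(PP\S))\S
  [2,4] PP\S   <
    [2,3] "the" : S
    [3,4] "today" : (PP\S)\S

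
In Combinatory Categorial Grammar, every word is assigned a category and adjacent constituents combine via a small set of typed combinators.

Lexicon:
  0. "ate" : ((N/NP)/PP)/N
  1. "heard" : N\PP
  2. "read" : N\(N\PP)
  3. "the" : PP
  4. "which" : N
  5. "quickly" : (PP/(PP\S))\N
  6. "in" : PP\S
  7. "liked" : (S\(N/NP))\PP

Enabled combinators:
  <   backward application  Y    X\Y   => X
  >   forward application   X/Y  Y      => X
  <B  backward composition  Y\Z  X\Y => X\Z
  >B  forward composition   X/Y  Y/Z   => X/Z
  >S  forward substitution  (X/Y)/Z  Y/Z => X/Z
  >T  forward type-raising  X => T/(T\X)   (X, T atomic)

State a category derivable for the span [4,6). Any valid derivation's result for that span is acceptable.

PP/(PP\S)

[0,8] S   <
  [0,4] N/NP   >
    [0,3] (N/NP)/PP   >
      [0,1] "ate" : ((N/NP)/PP)/N
      [1,3] N   <
        [1,2] "heard" : N\PP
        [2,3] "read" : N\(N\PP)
    [3,4] "the" : PP
  [4,8] S\(N/NP)   <
    [4,7] PP   >
      [4,6] PP/(PP\S)   <
        [4,5] "which" : N
        [5,6] "quickly" : (PP/(PP\S))\N
      [6,7] "in" : PP\S
    [7,8] "liked" : (S\(N/NP))\PP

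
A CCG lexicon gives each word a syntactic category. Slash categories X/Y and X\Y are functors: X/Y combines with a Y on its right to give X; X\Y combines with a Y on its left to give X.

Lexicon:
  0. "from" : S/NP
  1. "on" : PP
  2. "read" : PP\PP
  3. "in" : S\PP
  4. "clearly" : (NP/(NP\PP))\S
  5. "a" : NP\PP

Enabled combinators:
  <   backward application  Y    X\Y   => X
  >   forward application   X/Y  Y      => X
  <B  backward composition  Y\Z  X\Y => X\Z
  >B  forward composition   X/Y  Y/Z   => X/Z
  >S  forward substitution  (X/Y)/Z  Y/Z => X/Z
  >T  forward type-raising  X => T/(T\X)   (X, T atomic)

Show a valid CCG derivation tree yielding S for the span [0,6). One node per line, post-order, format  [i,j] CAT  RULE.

[0,6] S   >
  [0,1] "from" : S/NP
  [1,6] NP   >
    [1,5] NP/(NP\PP)   <
      [1,4] S   >
        [1,2] S/(S\PP)   >T
          [1,2] "on" : PP
        [2,4] S\PP   <B
          [2,3] "read" : PP\PP
          [3,4] "in" : S\PP
      [4,5] "clearly" : (NP/(NP\PP))\S
    [5,6] "a" : NP\PP

[0,1] S/NP  lex  "from"
[1,2] PP  lex  "on"
[1,2] S/(S\PP)  >T
[2,3] PP\PP  lex  "read"
[3,4] S\PP  lex  "in"
[2,4] S\PP  <B  k=3
[1,4] S  >  k=2
[4,5] (NP/(NP\PP))\S  lex  "clearly"
[1,5] NP/(NP\PP)  <  k=4
[5,6] NP\PP  lex  "a"
[1,6] NP  >  k=5
[0,6] S  >  k=1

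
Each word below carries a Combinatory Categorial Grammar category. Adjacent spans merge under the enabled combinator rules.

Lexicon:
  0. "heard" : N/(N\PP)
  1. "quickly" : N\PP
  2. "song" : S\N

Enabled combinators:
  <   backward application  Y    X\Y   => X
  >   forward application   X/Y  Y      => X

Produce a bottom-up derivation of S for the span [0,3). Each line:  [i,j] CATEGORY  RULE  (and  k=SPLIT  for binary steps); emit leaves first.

[0,1] N/(N\PP)  lex  "heard"
[1,2] N\PP  lex  "quickly"
[0,2] N  >  k=1
[2,3] S\N  lex  "song"
[0,3] S  <  k=2

[0,3] S   <
  [0,2] N   >
    [0,1] "heard" : N/(N\PP)
    [1,2] "quickly" : N\PP
  [2,3] "song" : S\N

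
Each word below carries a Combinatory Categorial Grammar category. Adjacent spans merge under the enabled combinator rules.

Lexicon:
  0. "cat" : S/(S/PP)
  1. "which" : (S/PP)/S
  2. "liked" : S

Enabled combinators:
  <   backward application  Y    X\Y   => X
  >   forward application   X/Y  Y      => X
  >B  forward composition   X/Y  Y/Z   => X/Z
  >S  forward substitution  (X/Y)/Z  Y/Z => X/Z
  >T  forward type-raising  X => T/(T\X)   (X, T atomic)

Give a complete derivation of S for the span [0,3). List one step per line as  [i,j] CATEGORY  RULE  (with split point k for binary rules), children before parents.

[0,1] S/(S/PP)  lex  "cat"
[1,2] (S/PP)/S  lex  "which"
[2,3] S  lex  "liked"
[1,3] S/PP  >  k=2
[0,3] S  >  k=1

[0,3] S   >
  [0,1] "cat" : S/(S/PP)
  [1,3] S/PP   >
    [1,2] "which" : (S/PP)/S
    [2,3] "liked" : S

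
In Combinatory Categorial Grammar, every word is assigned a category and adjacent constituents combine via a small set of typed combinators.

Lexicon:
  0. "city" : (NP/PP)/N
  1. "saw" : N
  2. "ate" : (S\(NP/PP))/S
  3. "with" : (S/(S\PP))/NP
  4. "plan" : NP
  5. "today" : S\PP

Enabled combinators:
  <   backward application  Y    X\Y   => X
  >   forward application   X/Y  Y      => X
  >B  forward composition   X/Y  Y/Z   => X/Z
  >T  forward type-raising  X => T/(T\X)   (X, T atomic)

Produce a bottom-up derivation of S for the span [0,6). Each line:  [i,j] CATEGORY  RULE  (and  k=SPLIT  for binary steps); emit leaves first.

[0,6] S   <
  [0,2] NP/PP   >
    [0,1] "city" : (NP/PP)/N
    [1,2] "saw" : N
  [2,6] S\(NP/PP)   >
    [2,3] "ate" : (S\(NP/PP))/S
    [3,6] S   >
      [3,5] S/(S\PP)   >
        [3,4] "with" : (S/(S\PP))/NP
        [4,5] "plan" : NP
      [5,6] "today" : S\PP

[0,1] (NP/PP)/N  lex  "city"
[1,2] N  lex  "saw"
[0,2] NP/PP  >  k=1
[2,3] (S\(NP/PP))/S  lex  "ate"
[3,4] (S/(S\PP))/NP  lex  "with"
[4,5] NP  lex  "plan"
[3,5] S/(S\PP)  >  k=4
[5,6] S\PP  lex  "today"
[3,6] S  >  k=5
[2,6] S\(NP/PP)  >  k=3
[0,6] S  <  k=2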